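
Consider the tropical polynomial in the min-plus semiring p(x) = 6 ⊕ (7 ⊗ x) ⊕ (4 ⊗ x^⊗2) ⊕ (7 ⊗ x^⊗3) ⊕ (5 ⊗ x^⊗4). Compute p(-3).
p(-3) = -7

A tropical monomial a ⊗ x^⊗i evaluates to a + i · x. Evaluating each term at x = -3:
  Term 0 contributes 6 + 0 · -3 = 6
  Term 1 contributes 7 + 1 · -3 = 4
  Term 2 contributes 4 + 2 · -3 = -2
  Term 3 contributes 7 + 3 · -3 = -2
  Term 4 contributes 5 + 4 · -3 = -7
p(-3) = ⊕ of these = min[6, 4, -2, -2, -7] = -7.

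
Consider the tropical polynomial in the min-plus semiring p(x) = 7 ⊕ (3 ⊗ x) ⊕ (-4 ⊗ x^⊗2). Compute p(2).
p(2) = 0

A tropical monomial a ⊗ x^⊗i evaluates to a + i · x. Evaluating each term at x = 2:
  Term 0 contributes 7 + 0 · 2 = 7
  Term 1 contributes 3 + 1 · 2 = 5
  Term 2 contributes -4 + 2 · 2 = 0
p(2) = ⊕ of these = min[7, 5, 0] = 0.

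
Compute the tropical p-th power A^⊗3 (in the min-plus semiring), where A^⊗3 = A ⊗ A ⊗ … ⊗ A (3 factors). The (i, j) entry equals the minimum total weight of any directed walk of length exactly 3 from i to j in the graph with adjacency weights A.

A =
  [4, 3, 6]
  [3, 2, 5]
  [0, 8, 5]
A^⊗3 =
  [8, 7, 10]
  [7, 6, 9]
  [6, 5, 8]

Each entry (A^⊗3)_ij equals the minimum over all length-3 walks i = v_0 → v_1 → … → v_3 = j of Σ_t A[v_t][v_{t+1}]. For example, for (i, j) = (0, 2) we minimise over 9 possible intermediate vertex sequences; the minimum is 10, attained along the walk 0 → 1 → 1 → 2.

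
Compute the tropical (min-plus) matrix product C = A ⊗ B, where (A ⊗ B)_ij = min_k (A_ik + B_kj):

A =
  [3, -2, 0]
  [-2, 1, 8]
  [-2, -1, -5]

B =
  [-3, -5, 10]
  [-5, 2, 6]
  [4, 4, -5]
A ⊗ B =
  [-7, -2, -5]
  [-5, -7, 3]
  [-6, -7, -10]

Apply the min-plus product entry-by-entry:
  C[0][0] = min over k of (A[0][0] + B[0][0] = 3 + -3 = 0, A[0][1] + B[1][0] = -2 + -5 = -7, A[0][2] + B[2][0] = 0 + 4 = 4) = -7 (attained at k = 1)
  C[0][1] = min over k of (A[0][0] + B[0][1] = 3 + -5 = -2, A[0][1] + B[1][1] = -2 + 2 = 0, A[0][2] + B[2][1] = 0 + 4 = 4) = -2 (attained at k = 0)
  C[0][2] = min over k of (A[0][0] + B[0][2] = 3 + 10 = 13, A[0][1] + B[1][2] = -2 + 6 = 4, A[0][2] + B[2][2] = 0 + -5 = -5) = -5 (attained at k = 2)
  C[1][0] = min over k of (A[1][0] + B[0][0] = -2 + -3 = -5, A[1][1] + B[1][0] = 1 + -5 = -4, A[1][2] + B[2][0] = 8 + 4 = 12) = -5 (attained at k = 0)
  C[1][1] = min over k of (A[1][0] + B[0][1] = -2 + -5 = -7, A[1][1] + B[1][1] = 1 + 2 = 3, A[1][2] + B[2][1] = 8 + 4 = 12) = -7 (attained at k = 0)
  C[1][2] = min over k of (A[1][0] + B[0][2] = -2 + 10 = 8, A[1][1] + B[1][2] = 1 + 6 = 7, A[1][2] + B[2][2] = 8 + -5 = 3) = 3 (attained at k = 2)
  C[2][0] = min over k of (A[2][0] + B[0][0] = -2 + -3 = -5, A[2][1] + B[1][0] = -1 + -5 = -6, A[2][2] + B[2][0] = -5 + 4 = -1) = -6 (attained at k = 1)
  C[2][1] = min over k of (A[2][0] + B[0][1] = -2 + -5 = -7, A[2][1] + B[1][1] = -1 + 2 = 1, A[2][2] + B[2][1] = -5 + 4 = -1) = -7 (attained at k = 0)
  C[2][2] = min over k of (A[2][0] + B[0][2] = -2 + 10 = 8, A[2][1] + B[1][2] = -1 + 6 = 5, A[2][2] + B[2][2] = -5 + -5 = -10) = -10 (attained at k = 2)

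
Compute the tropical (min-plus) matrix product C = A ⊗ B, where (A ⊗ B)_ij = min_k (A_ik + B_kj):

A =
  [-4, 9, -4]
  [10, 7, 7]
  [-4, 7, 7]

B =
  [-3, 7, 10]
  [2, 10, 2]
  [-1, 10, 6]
A ⊗ B =
  [-7, 3, 2]
  [6, 17, 9]
  [-7, 3, 6]

Apply the min-plus product entry-by-entry:
  C[0][0] = min over k of (A[0][0] + B[0][0] = -4 + -3 = -7, A[0][1] + B[1][0] = 9 + 2 = 11, A[0][2] + B[2][0] = -4 + -1 = -5) = -7 (attained at k = 0)
  C[0][1] = min over k of (A[0][0] + B[0][1] = -4 + 7 = 3, A[0][1] + B[1][1] = 9 + 10 = 19, A[0][2] + B[2][1] = -4 + 10 = 6) = 3 (attained at k = 0)
  C[0][2] = min over k of (A[0][0] + B[0][2] = -4 + 10 = 6, A[0][1] + B[1][2] = 9 + 2 = 11, A[0][2] + B[2][2] = -4 + 6 = 2) = 2 (attained at k = 2)
  C[1][0] = min over k of (A[1][0] + B[0][0] = 10 + -3 = 7, A[1][1] + B[1][0] = 7 + 2 = 9, A[1][2] + B[2][0] = 7 + -1 = 6) = 6 (attained at k = 2)
  C[1][1] = min over k of (A[1][0] + B[0][1] = 10 + 7 = 17, A[1][1] + B[1][1] = 7 + 10 = 17, A[1][2] + B[2][1] = 7 + 10 = 17) = 17 (attained at k = 0)
  C[1][2] = min over k of (A[1][0] + B[0][2] = 10 + 10 = 20, A[1][1] + B[1][2] = 7 + 2 = 9, A[1][2] + B[2][2] = 7 + 6 = 13) = 9 (attained at k = 1)
  C[2][0] = min over k of (A[2][0] + B[0][0] = -4 + -3 = -7, A[2][1] + B[1][0] = 7 + 2 = 9, A[2][2] + B[2][0] = 7 + -1 = 6) = -7 (attained at k = 0)
  C[2][1] = min over k of (A[2][0] + B[0][1] = -4 + 7 = 3, A[2][1] + B[1][1] = 7 + 10 = 17, A[2][2] + B[2][1] = 7 + 10 = 17) = 3 (attained at k = 0)
  C[2][2] = min over k of (A[2][0] + B[0][2] = -4 + 10 = 6, A[2][1] + B[1][2] = 7 + 2 = 9, A[2][2] + B[2][2] = 7 + 6 = 13) = 6 (attained at k = 0)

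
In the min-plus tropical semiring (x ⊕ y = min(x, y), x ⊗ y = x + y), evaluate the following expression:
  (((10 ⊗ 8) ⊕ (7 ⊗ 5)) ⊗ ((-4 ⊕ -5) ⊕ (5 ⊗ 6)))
(((10 ⊗ 8) ⊕ (7 ⊗ 5)) ⊗ ((-4 ⊕ -5) ⊕ (5 ⊗ 6))) = 7

Expand innermost to outermost. Recall ⊕ takes the minimum of its arguments and ⊗ takes their sum. Working out the expression (((10 ⊗ 8) ⊕ (7 ⊗ 5)) ⊗ ((-4 ⊕ -5) ⊕ (5 ⊗ 6))) gives 7.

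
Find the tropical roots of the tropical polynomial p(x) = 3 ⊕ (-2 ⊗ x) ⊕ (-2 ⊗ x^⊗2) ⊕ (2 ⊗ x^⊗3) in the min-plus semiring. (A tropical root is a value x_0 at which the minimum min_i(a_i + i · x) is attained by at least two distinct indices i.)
Roots: {-4, 0, 5}

Each tropical root is a break point of the lower envelope of the lines y = a_i + i · x (there are 4 lines, with slopes 0, 1, ..., 3). Only the lines that attain the minimum somewhere contribute to roots; other lines are dominated. Here the surviving (envelope) indices are i = 3, i = 2, i = 1, i = 0.
Intersections between consecutive envelope lines give the roots: for adjacent envelope indices i < j the intersection is x = (a_i − a_j) / (j − i). Reading off the sorted break points: {-4, 0, 5}.
Verification: at each break x_0, at least two indices attain the minimum of min_i(a_i + i · x_0).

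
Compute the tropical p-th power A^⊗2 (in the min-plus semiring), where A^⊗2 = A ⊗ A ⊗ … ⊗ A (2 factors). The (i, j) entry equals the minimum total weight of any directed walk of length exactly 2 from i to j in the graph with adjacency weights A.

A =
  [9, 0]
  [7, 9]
A^⊗2 =
  [7, 9]
  [16, 7]

Each entry (A^⊗2)_ij equals the minimum over all length-2 walks i = v_0 → v_1 → … → v_2 = j of Σ_t A[v_t][v_{t+1}]. For example, for (i, j) = (0, 1) we minimise over 2 possible intermediate vertex sequences; the minimum is 9, attained along the walk 0 → 0 → 1.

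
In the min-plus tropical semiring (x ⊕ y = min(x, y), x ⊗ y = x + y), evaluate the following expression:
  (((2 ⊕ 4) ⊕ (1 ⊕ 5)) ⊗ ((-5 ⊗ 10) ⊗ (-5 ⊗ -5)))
(((2 ⊕ 4) ⊕ (1 ⊕ 5)) ⊗ ((-5 ⊗ 10) ⊗ (-5 ⊗ -5))) = -4

Expand innermost to outermost. Recall ⊕ takes the minimum of its arguments and ⊗ takes their sum. Working out the expression (((2 ⊕ 4) ⊕ (1 ⊕ 5)) ⊗ ((-5 ⊗ 10) ⊗ (-5 ⊗ -5))) gives -4.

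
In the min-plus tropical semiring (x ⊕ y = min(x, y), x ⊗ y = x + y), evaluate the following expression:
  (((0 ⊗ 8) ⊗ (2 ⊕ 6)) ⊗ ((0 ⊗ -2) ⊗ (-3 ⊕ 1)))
(((0 ⊗ 8) ⊗ (2 ⊕ 6)) ⊗ ((0 ⊗ -2) ⊗ (-3 ⊕ 1))) = 5

Expand innermost to outermost. Recall ⊕ takes the minimum of its arguments and ⊗ takes their sum. Working out the expression (((0 ⊗ 8) ⊗ (2 ⊕ 6)) ⊗ ((0 ⊗ -2) ⊗ (-3 ⊕ 1))) gives 5.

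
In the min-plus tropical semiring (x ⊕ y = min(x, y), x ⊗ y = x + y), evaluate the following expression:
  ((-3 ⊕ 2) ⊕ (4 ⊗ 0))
((-3 ⊕ 2) ⊕ (4 ⊗ 0)) = -3

Expand innermost to outermost. Recall ⊕ takes the minimum of its arguments and ⊗ takes their sum. Working out the expression ((-3 ⊕ 2) ⊕ (4 ⊗ 0)) gives -3.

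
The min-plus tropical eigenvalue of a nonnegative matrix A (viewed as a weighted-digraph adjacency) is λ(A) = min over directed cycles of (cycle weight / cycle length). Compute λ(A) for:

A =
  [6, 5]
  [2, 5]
λ(A) = 7/2

Enumerate directed cycles and compute their means (weight / length). Sample:
  cycle 0 → 0: weight = 6, length = 1, mean = 6/1 ≈ 6.000
  cycle 1 → 1: weight = 5, length = 1, mean = 5/1 ≈ 5.000
  cycle 0 → 1 → 0: weight = 7, length = 2, mean = 7/2 ≈ 3.500
  cycle 1 → 0 → 1: weight = 7, length = 2, mean = 7/2 ≈ 3.500
Minimum mean = 3.500, attained e.g. along the cycle 0 → 1 → 0 with weight 7 and length 2. So λ(A) = 7/2 = 7/2.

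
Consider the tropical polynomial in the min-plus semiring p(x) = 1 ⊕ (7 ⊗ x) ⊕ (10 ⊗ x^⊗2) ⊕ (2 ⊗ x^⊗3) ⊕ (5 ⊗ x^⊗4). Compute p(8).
p(8) = 1

A tropical monomial a ⊗ x^⊗i evaluates to a + i · x. Evaluating each term at x = 8:
  Term 0 contributes 1 + 0 · 8 = 1
  Term 1 contributes 7 + 1 · 8 = 15
  Term 2 contributes 10 + 2 · 8 = 26
  Term 3 contributes 2 + 3 · 8 = 26
  Term 4 contributes 5 + 4 · 8 = 37
p(8) = ⊕ of these = min[1, 15, 26, 26, 37] = 1.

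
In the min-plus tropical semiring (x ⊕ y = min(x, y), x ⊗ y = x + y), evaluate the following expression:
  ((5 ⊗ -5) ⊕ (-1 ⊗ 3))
((5 ⊗ -5) ⊕ (-1 ⊗ 3)) = 0

Expand innermost to outermost. Recall ⊕ takes the minimum of its arguments and ⊗ takes their sum. Working out the expression ((5 ⊗ -5) ⊕ (-1 ⊗ 3)) gives 0.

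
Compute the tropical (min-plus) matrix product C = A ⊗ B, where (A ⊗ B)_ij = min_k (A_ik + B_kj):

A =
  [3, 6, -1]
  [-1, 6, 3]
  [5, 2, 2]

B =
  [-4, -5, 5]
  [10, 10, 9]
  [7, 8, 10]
A ⊗ B =
  [-1, -2, 8]
  [-5, -6, 4]
  [1, 0, 10]

Apply the min-plus product entry-by-entry:
  C[0][0] = min over k of (A[0][0] + B[0][0] = 3 + -4 = -1, A[0][1] + B[1][0] = 6 + 10 = 16, A[0][2] + B[2][0] = -1 + 7 = 6) = -1 (attained at k = 0)
  C[0][1] = min over k of (A[0][0] + B[0][1] = 3 + -5 = -2, A[0][1] + B[1][1] = 6 + 10 = 16, A[0][2] + B[2][1] = -1 + 8 = 7) = -2 (attained at k = 0)
  C[0][2] = min over k of (A[0][0] + B[0][2] = 3 + 5 = 8, A[0][1] + B[1][2] = 6 + 9 = 15, A[0][2] + B[2][2] = -1 + 10 = 9) = 8 (attained at k = 0)
  C[1][0] = min over k of (A[1][0] + B[0][0] = -1 + -4 = -5, A[1][1] + B[1][0] = 6 + 10 = 16, A[1][2] + B[2][0] = 3 + 7 = 10) = -5 (attained at k = 0)
  C[1][1] = min over k of (A[1][0] + B[0][1] = -1 + -5 = -6, A[1][1] + B[1][1] = 6 + 10 = 16, A[1][2] + B[2][1] = 3 + 8 = 11) = -6 (attained at k = 0)
  C[1][2] = min over k of (A[1][0] + B[0][2] = -1 + 5 = 4, A[1][1] + B[1][2] = 6 + 9 = 15, A[1][2] + B[2][2] = 3 + 10 = 13) = 4 (attained at k = 0)
  C[2][0] = min over k of (A[2][0] + B[0][0] = 5 + -4 = 1, A[2][1] + B[1][0] = 2 + 10 = 12, A[2][2] + B[2][0] = 2 + 7 = 9) = 1 (attained at k = 0)
  C[2][1] = min over k of (A[2][0] + B[0][1] = 5 + -5 = 0, A[2][1] + B[1][1] = 2 + 10 = 12, A[2][2] + B[2][1] = 2 + 8 = 10) = 0 (attained at k = 0)
  C[2][2] = min over k of (A[2][0] + B[0][2] = 5 + 5 = 10, A[2][1] + B[1][2] = 2 + 9 = 11, A[2][2] + B[2][2] = 2 + 10 = 12) = 10 (attained at k = 0)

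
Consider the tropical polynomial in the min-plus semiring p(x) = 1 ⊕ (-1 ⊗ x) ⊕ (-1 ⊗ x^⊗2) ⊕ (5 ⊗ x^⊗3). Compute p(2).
p(2) = 1

A tropical monomial a ⊗ x^⊗i evaluates to a + i · x. Evaluating each term at x = 2:
  Term 0 contributes 1 + 0 · 2 = 1
  Term 1 contributes -1 + 1 · 2 = 1
  Term 2 contributes -1 + 2 · 2 = 3
  Term 3 contributes 5 + 3 · 2 = 11
p(2) = ⊕ of these = min[1, 1, 3, 11] = 1.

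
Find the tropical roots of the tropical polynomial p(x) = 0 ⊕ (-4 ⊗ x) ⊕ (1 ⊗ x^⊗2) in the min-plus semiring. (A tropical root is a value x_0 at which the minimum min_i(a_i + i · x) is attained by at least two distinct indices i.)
Roots: {-5, 4}

Each tropical root is a break point of the lower envelope of the lines y = a_i + i · x (there are 3 lines, with slopes 0, 1, ..., 2). Only the lines that attain the minimum somewhere contribute to roots; other lines are dominated. Here the surviving (envelope) indices are i = 2, i = 1, i = 0.
Intersections between consecutive envelope lines give the roots: for adjacent envelope indices i < j the intersection is x = (a_i − a_j) / (j − i). Reading off the sorted break points: {-5, 4}.
Verification: at each break x_0, at least two indices attain the minimum of min_i(a_i + i · x_0).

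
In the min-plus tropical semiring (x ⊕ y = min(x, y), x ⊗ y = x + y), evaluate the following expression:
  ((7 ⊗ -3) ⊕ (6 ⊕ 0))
((7 ⊗ -3) ⊕ (6 ⊕ 0)) = 0

Expand innermost to outermost. Recall ⊕ takes the minimum of its arguments and ⊗ takes their sum. Working out the expression ((7 ⊗ -3) ⊕ (6 ⊕ 0)) gives 0.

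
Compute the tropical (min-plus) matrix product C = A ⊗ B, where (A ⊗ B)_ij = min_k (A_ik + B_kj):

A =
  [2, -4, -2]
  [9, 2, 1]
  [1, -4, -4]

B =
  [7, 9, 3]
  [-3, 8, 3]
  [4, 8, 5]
A ⊗ B =
  [-7, 4, -1]
  [-1, 9, 5]
  [-7, 4, -1]

Apply the min-plus product entry-by-entry:
  C[0][0] = min over k of (A[0][0] + B[0][0] = 2 + 7 = 9, A[0][1] + B[1][0] = -4 + -3 = -7, A[0][2] + B[2][0] = -2 + 4 = 2) = -7 (attained at k = 1)
  C[0][1] = min over k of (A[0][0] + B[0][1] = 2 + 9 = 11, A[0][1] + B[1][1] = -4 + 8 = 4, A[0][2] + B[2][1] = -2 + 8 = 6) = 4 (attained at k = 1)
  C[0][2] = min over k of (A[0][0] + B[0][2] = 2 + 3 = 5, A[0][1] + B[1][2] = -4 + 3 = -1, A[0][2] + B[2][2] = -2 + 5 = 3) = -1 (attained at k = 1)
  C[1][0] = min over k of (A[1][0] + B[0][0] = 9 + 7 = 16, A[1][1] + B[1][0] = 2 + -3 = -1, A[1][2] + B[2][0] = 1 + 4 = 5) = -1 (attained at k = 1)
  C[1][1] = min over k of (A[1][0] + B[0][1] = 9 + 9 = 18, A[1][1] + B[1][1] = 2 + 8 = 10, A[1][2] + B[2][1] = 1 + 8 = 9) = 9 (attained at k = 2)
  C[1][2] = min over k of (A[1][0] + B[0][2] = 9 + 3 = 12, A[1][1] + B[1][2] = 2 + 3 = 5, A[1][2] + B[2][2] = 1 + 5 = 6) = 5 (attained at k = 1)
  C[2][0] = min over k of (A[2][0] + B[0][0] = 1 + 7 = 8, A[2][1] + B[1][0] = -4 + -3 = -7, A[2][2] + B[2][0] = -4 + 4 = 0) = -7 (attained at k = 1)
  C[2][1] = min over k of (A[2][0] + B[0][1] = 1 + 9 = 10, A[2][1] + B[1][1] = -4 + 8 = 4, A[2][2] + B[2][1] = -4 + 8 = 4) = 4 (attained at k = 1)
  C[2][2] = min over k of (A[2][0] + B[0][2] = 1 + 3 = 4, A[2][1] + B[1][2] = -4 + 3 = -1, A[2][2] + B[2][2] = -4 + 5 = 1) = -1 (attained at k = 1)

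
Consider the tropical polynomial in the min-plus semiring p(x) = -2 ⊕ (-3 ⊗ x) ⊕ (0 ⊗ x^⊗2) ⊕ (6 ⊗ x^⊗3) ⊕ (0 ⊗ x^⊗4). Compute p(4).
p(4) = -2

A tropical monomial a ⊗ x^⊗i evaluates to a + i · x. Evaluating each term at x = 4:
  Term 0 contributes -2 + 0 · 4 = -2
  Term 1 contributes -3 + 1 · 4 = 1
  Term 2 contributes 0 + 2 · 4 = 8
  Term 3 contributes 6 + 3 · 4 = 18
  Term 4 contributes 0 + 4 · 4 = 16
p(4) = ⊕ of these = min[-2, 1, 8, 18, 16] = -2.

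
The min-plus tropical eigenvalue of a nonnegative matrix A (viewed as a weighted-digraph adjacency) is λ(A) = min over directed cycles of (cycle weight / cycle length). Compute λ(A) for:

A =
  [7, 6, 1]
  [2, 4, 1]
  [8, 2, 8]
λ(A) = 3/2

Enumerate directed cycles and compute their means (weight / length). Sample:
  cycle 0 → 0: weight = 7, length = 1, mean = 7/1 ≈ 7.000
  cycle 1 → 1: weight = 4, length = 1, mean = 4/1 ≈ 4.000
  cycle 2 → 2: weight = 8, length = 1, mean = 8/1 ≈ 8.000
  cycle 0 → 1 → 0: weight = 8, length = 2, mean = 8/2 ≈ 4.000
  cycle 0 → 2 → 0: weight = 9, length = 2, mean = 9/2 ≈ 4.500
  cycle 1 → 0 → 1: weight = 8, length = 2, mean = 8/2 ≈ 4.000
Minimum mean = 1.500, attained e.g. along the cycle 1 → 2 → 1 with weight 3 and length 2. So λ(A) = 3/2 = 3/2.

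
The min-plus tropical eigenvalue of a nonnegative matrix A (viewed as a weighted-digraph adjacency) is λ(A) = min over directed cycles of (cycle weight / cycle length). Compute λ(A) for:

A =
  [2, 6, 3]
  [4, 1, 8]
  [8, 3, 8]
λ(A) = 1

Enumerate directed cycles and compute their means (weight / length). Sample:
  cycle 0 → 0: weight = 2, length = 1, mean = 2/1 ≈ 2.000
  cycle 1 → 1: weight = 1, length = 1, mean = 1/1 ≈ 1.000
  cycle 2 → 2: weight = 8, length = 1, mean = 8/1 ≈ 8.000
  cycle 0 → 1 → 0: weight = 10, length = 2, mean = 10/2 ≈ 5.000
  cycle 0 → 2 → 0: weight = 11, length = 2, mean = 11/2 ≈ 5.500
  cycle 1 → 0 → 1: weight = 10, length = 2, mean = 10/2 ≈ 5.000
Minimum mean = 1.000, attained e.g. along the cycle 1 → 1 with weight 1 and length 1. So λ(A) = 1/1 = 1.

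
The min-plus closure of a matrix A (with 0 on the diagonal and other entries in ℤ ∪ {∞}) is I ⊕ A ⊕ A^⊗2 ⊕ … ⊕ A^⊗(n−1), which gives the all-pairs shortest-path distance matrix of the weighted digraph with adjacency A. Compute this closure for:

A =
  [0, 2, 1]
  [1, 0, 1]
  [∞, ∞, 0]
Closure =
  [0, 2, 1]
  [1, 0, 1]
  [∞, ∞, 0]

This is the Floyd-Warshall all-pairs shortest-path computation. For each intermediate vertex k = 0, 1, …, 2, update dist[i][j] ← min(dist[i][j], dist[i][k] + dist[k][j]). The final matrix gives, for each (i, j), the minimum total weight of any directed path from i to j (possibly empty when i = j).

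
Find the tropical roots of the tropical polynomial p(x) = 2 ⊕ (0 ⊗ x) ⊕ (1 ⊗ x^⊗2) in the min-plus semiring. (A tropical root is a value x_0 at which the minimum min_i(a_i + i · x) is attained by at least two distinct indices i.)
Roots: {-1, 2}

Each tropical root is a break point of the lower envelope of the lines y = a_i + i · x (there are 3 lines, with slopes 0, 1, ..., 2). Only the lines that attain the minimum somewhere contribute to roots; other lines are dominated. Here the surviving (envelope) indices are i = 2, i = 1, i = 0.
Intersections between consecutive envelope lines give the roots: for adjacent envelope indices i < j the intersection is x = (a_i − a_j) / (j − i). Reading off the sorted break points: {-1, 2}.
Verification: at each break x_0, at least two indices attain the minimum of min_i(a_i + i · x_0).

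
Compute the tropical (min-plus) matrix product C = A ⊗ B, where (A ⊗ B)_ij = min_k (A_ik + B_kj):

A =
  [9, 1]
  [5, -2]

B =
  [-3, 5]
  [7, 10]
A ⊗ B =
  [6, 11]
  [2, 8]

Apply the min-plus product entry-by-entry:
  C[0][0] = min over k of (A[0][0] + B[0][0] = 9 + -3 = 6, A[0][1] + B[1][0] = 1 + 7 = 8) = 6 (attained at k = 0)
  C[0][1] = min over k of (A[0][0] + B[0][1] = 9 + 5 = 14, A[0][1] + B[1][1] = 1 + 10 = 11) = 11 (attained at k = 1)
  C[1][0] = min over k of (A[1][0] + B[0][0] = 5 + -3 = 2, A[1][1] + B[1][0] = -2 + 7 = 5) = 2 (attained at k = 0)
  C[1][1] = min over k of (A[1][0] + B[0][1] = 5 + 5 = 10, A[1][1] + B[1][1] = -2 + 10 = 8) = 8 (attained at k = 1)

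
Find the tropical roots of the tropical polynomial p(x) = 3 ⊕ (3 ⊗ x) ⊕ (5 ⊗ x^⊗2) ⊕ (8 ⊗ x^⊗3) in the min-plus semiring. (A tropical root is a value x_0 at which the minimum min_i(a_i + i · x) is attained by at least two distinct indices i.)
Roots: {-3, -2, 0}

Each tropical root is a break point of the lower envelope of the lines y = a_i + i · x (there are 4 lines, with slopes 0, 1, ..., 3). Only the lines that attain the minimum somewhere contribute to roots; other lines are dominated. Here the surviving (envelope) indices are i = 3, i = 2, i = 1, i = 0.
Intersections between consecutive envelope lines give the roots: for adjacent envelope indices i < j the intersection is x = (a_i − a_j) / (j − i). Reading off the sorted break points: {-3, -2, 0}.
Verification: at each break x_0, at least two indices attain the minimum of min_i(a_i + i · x_0).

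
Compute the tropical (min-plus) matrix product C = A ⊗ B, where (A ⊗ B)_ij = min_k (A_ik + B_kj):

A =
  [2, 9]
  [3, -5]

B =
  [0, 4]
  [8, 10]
A ⊗ B =
  [2, 6]
  [3, 5]

Apply the min-plus product entry-by-entry:
  C[0][0] = min over k of (A[0][0] + B[0][0] = 2 + 0 = 2, A[0][1] + B[1][0] = 9 + 8 = 17) = 2 (attained at k = 0)
  C[0][1] = min over k of (A[0][0] + B[0][1] = 2 + 4 = 6, A[0][1] + B[1][1] = 9 + 10 = 19) = 6 (attained at k = 0)
  C[1][0] = min over k of (A[1][0] + B[0][0] = 3 + 0 = 3, A[1][1] + B[1][0] = -5 + 8 = 3) = 3 (attained at k = 0)
  C[1][1] = min over k of (A[1][0] + B[0][1] = 3 + 4 = 7, A[1][1] + B[1][1] = -5 + 10 = 5) = 5 (attained at k = 1)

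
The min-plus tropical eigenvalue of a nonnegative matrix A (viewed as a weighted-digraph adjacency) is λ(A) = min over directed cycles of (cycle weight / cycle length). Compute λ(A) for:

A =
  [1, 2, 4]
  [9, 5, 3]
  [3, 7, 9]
λ(A) = 1

Enumerate directed cycles and compute their means (weight / length). Sample:
  cycle 0 → 0: weight = 1, length = 1, mean = 1/1 ≈ 1.000
  cycle 1 → 1: weight = 5, length = 1, mean = 5/1 ≈ 5.000
  cycle 2 → 2: weight = 9, length = 1, mean = 9/1 ≈ 9.000
  cycle 0 → 1 → 0: weight = 11, length = 2, mean = 11/2 ≈ 5.500
  cycle 0 → 2 → 0: weight = 7, length = 2, mean = 7/2 ≈ 3.500
  cycle 1 → 0 → 1: weight = 11, length = 2, mean = 11/2 ≈ 5.500
Minimum mean = 1.000, attained e.g. along the cycle 0 → 0 with weight 1 and length 1. So λ(A) = 1/1 = 1.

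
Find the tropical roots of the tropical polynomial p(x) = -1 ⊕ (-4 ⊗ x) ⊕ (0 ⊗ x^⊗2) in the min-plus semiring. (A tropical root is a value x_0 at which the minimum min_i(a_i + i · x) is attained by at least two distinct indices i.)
Roots: {-4, 3}

Each tropical root is a break point of the lower envelope of the lines y = a_i + i · x (there are 3 lines, with slopes 0, 1, ..., 2). Only the lines that attain the minimum somewhere contribute to roots; other lines are dominated. Here the surviving (envelope) indices are i = 2, i = 1, i = 0.
Intersections between consecutive envelope lines give the roots: for adjacent envelope indices i < j the intersection is x = (a_i − a_j) / (j − i). Reading off the sorted break points: {-4, 3}.
Verification: at each break x_0, at least two indices attain the minimum of min_i(a_i + i · x_0).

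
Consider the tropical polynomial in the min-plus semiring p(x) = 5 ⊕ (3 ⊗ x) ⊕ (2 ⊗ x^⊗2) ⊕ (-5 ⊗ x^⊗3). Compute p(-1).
p(-1) = -8

A tropical monomial a ⊗ x^⊗i evaluates to a + i · x. Evaluating each term at x = -1:
  Term 0 contributes 5 + 0 · -1 = 5
  Term 1 contributes 3 + 1 · -1 = 2
  Term 2 contributes 2 + 2 · -1 = 0
  Term 3 contributes -5 + 3 · -1 = -8
p(-1) = ⊕ of these = min[5, 2, 0, -8] = -8.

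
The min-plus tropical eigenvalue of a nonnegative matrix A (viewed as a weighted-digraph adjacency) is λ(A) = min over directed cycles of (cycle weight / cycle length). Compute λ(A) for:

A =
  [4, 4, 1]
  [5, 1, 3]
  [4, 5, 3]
λ(A) = 1

Enumerate directed cycles and compute their means (weight / length). Sample:
  cycle 0 → 0: weight = 4, length = 1, mean = 4/1 ≈ 4.000
  cycle 1 → 1: weight = 1, length = 1, mean = 1/1 ≈ 1.000
  cycle 2 → 2: weight = 3, length = 1, mean = 3/1 ≈ 3.000
  cycle 0 → 1 → 0: weight = 9, length = 2, mean = 9/2 ≈ 4.500
  cycle 0 → 2 → 0: weight = 5, length = 2, mean = 5/2 ≈ 2.500
  cycle 1 → 0 → 1: weight = 9, length = 2, mean = 9/2 ≈ 4.500
Minimum mean = 1.000, attained e.g. along the cycle 1 → 1 with weight 1 and length 1. So λ(A) = 1/1 = 1.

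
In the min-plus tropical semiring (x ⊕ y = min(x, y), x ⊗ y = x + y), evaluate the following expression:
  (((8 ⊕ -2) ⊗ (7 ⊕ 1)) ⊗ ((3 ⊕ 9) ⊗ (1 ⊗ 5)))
(((8 ⊕ -2) ⊗ (7 ⊕ 1)) ⊗ ((3 ⊕ 9) ⊗ (1 ⊗ 5))) = 8

Expand innermost to outermost. Recall ⊕ takes the minimum of its arguments and ⊗ takes their sum. Working out the expression (((8 ⊕ -2) ⊗ (7 ⊕ 1)) ⊗ ((3 ⊕ 9) ⊗ (1 ⊗ 5))) gives 8.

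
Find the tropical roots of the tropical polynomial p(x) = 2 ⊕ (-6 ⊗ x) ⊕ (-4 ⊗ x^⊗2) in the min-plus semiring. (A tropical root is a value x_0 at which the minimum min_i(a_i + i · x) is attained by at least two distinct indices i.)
Roots: {-2, 8}

Each tropical root is a break point of the lower envelope of the lines y = a_i + i · x (there are 3 lines, with slopes 0, 1, ..., 2). Only the lines that attain the minimum somewhere contribute to roots; other lines are dominated. Here the surviving (envelope) indices are i = 2, i = 1, i = 0.
Intersections between consecutive envelope lines give the roots: for adjacent envelope indices i < j the intersection is x = (a_i − a_j) / (j − i). Reading off the sorted break points: {-2, 8}.
Verification: at each break x_0, at least two indices attain the minimum of min_i(a_i + i · x_0).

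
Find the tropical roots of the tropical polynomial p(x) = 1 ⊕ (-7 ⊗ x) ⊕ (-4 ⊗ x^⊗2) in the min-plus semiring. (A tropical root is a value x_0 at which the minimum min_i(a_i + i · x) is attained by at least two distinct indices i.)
Roots: {-3, 8}

Each tropical root is a break point of the lower envelope of the lines y = a_i + i · x (there are 3 lines, with slopes 0, 1, ..., 2). Only the lines that attain the minimum somewhere contribute to roots; other lines are dominated. Here the surviving (envelope) indices are i = 2, i = 1, i = 0.
Intersections between consecutive envelope lines give the roots: for adjacent envelope indices i < j the intersection is x = (a_i − a_j) / (j − i). Reading off the sorted break points: {-3, 8}.
Verification: at each break x_0, at least two indices attain the minimum of min_i(a_i + i · x_0).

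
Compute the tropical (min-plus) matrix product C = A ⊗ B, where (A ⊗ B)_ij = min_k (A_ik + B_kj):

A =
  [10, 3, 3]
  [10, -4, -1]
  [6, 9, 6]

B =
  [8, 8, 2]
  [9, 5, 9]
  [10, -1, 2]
A ⊗ B =
  [12, 2, 5]
  [5, -2, 1]
  [14, 5, 8]

Apply the min-plus product entry-by-entry:
  C[0][0] = min over k of (A[0][0] + B[0][0] = 10 + 8 = 18, A[0][1] + B[1][0] = 3 + 9 = 12, A[0][2] + B[2][0] = 3 + 10 = 13) = 12 (attained at k = 1)
  C[0][1] = min over k of (A[0][0] + B[0][1] = 10 + 8 = 18, A[0][1] + B[1][1] = 3 + 5 = 8, A[0][2] + B[2][1] = 3 + -1 = 2) = 2 (attained at k = 2)
  C[0][2] = min over k of (A[0][0] + B[0][2] = 10 + 2 = 12, A[0][1] + B[1][2] = 3 + 9 = 12, A[0][2] + B[2][2] = 3 + 2 = 5) = 5 (attained at k = 2)
  C[1][0] = min over k of (A[1][0] + B[0][0] = 10 + 8 = 18, A[1][1] + B[1][0] = -4 + 9 = 5, A[1][2] + B[2][0] = -1 + 10 = 9) = 5 (attained at k = 1)
  C[1][1] = min over k of (A[1][0] + B[0][1] = 10 + 8 = 18, A[1][1] + B[1][1] = -4 + 5 = 1, A[1][2] + B[2][1] = -1 + -1 = -2) = -2 (attained at k = 2)
  C[1][2] = min over k of (A[1][0] + B[0][2] = 10 + 2 = 12, A[1][1] + B[1][2] = -4 + 9 = 5, A[1][2] + B[2][2] = -1 + 2 = 1) = 1 (attained at k = 2)
  C[2][0] = min over k of (A[2][0] + B[0][0] = 6 + 8 = 14, A[2][1] + B[1][0] = 9 + 9 = 18, A[2][2] + B[2][0] = 6 + 10 = 16) = 14 (attained at k = 0)
  C[2][1] = min over k of (A[2][0] + B[0][1] = 6 + 8 = 14, A[2][1] + B[1][1] = 9 + 5 = 14, A[2][2] + B[2][1] = 6 + -1 = 5) = 5 (attained at k = 2)
  C[2][2] = min over k of (A[2][0] + B[0][2] = 6 + 2 = 8, A[2][1] + B[1][2] = 9 + 9 = 18, A[2][2] + B[2][2] = 6 + 2 = 8) = 8 (attained at k = 0)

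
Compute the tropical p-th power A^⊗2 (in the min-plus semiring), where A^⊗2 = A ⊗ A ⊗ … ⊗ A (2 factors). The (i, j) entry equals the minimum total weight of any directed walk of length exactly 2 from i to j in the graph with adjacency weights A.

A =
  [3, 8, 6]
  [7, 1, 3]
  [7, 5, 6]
A^⊗2 =
  [6, 9, 9]
  [8, 2, 4]
  [10, 6, 8]

Each entry (A^⊗2)_ij equals the minimum over all length-2 walks i = v_0 → v_1 → … → v_2 = j of Σ_t A[v_t][v_{t+1}]. For example, for (i, j) = (0, 2) we minimise over 3 possible intermediate vertex sequences; the minimum is 9, attained along the walk 0 → 0 → 2.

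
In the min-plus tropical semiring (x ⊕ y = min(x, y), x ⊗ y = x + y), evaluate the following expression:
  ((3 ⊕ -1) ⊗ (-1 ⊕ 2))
((3 ⊕ -1) ⊗ (-1 ⊕ 2)) = -2

Expand innermost to outermost. Recall ⊕ takes the minimum of its arguments and ⊗ takes their sum. Working out the expression ((3 ⊕ -1) ⊗ (-1 ⊕ 2)) gives -2.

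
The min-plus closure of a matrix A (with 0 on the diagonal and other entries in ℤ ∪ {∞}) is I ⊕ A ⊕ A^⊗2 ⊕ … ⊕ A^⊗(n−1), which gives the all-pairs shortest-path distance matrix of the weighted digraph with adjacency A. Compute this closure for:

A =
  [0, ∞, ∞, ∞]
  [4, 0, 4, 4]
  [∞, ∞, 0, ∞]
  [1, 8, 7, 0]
Closure =
  [0, ∞, ∞, ∞]
  [4, 0, 4, 4]
  [∞, ∞, 0, ∞]
  [1, 8, 7, 0]

This is the Floyd-Warshall all-pairs shortest-path computation. For each intermediate vertex k = 0, 1, …, 3, update dist[i][j] ← min(dist[i][j], dist[i][k] + dist[k][j]). The final matrix gives, for each (i, j), the minimum total weight of any directed path from i to j (possibly empty when i = j).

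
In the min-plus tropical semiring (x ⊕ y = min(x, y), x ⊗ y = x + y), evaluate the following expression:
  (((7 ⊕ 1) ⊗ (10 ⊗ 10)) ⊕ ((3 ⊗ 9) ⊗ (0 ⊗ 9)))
(((7 ⊕ 1) ⊗ (10 ⊗ 10)) ⊕ ((3 ⊗ 9) ⊗ (0 ⊗ 9))) = 21

Expand innermost to outermost. Recall ⊕ takes the minimum of its arguments and ⊗ takes their sum. Working out the expression (((7 ⊕ 1) ⊗ (10 ⊗ 10)) ⊕ ((3 ⊗ 9) ⊗ (0 ⊗ 9))) gives 21.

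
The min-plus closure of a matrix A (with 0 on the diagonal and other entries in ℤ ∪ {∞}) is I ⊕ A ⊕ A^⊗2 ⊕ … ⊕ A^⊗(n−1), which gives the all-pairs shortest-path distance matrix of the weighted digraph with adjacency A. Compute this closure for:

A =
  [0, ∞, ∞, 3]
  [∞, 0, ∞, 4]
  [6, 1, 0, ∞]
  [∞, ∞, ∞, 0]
Closure =
  [0, ∞, ∞, 3]
  [∞, 0, ∞, 4]
  [6, 1, 0, 5]
  [∞, ∞, ∞, 0]

This is the Floyd-Warshall all-pairs shortest-path computation. For each intermediate vertex k = 0, 1, …, 3, update dist[i][j] ← min(dist[i][j], dist[i][k] + dist[k][j]). The final matrix gives, for each (i, j), the minimum total weight of any directed path from i to j (possibly empty when i = j).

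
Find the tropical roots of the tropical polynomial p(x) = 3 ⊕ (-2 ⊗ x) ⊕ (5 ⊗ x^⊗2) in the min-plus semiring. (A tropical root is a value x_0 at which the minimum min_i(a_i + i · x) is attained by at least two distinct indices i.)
Roots: {-7, 5}

Each tropical root is a break point of the lower envelope of the lines y = a_i + i · x (there are 3 lines, with slopes 0, 1, ..., 2). Only the lines that attain the minimum somewhere contribute to roots; other lines are dominated. Here the surviving (envelope) indices are i = 2, i = 1, i = 0.
Intersections between consecutive envelope lines give the roots: for adjacent envelope indices i < j the intersection is x = (a_i − a_j) / (j − i). Reading off the sorted break points: {-7, 5}.
Verification: at each break x_0, at least two indices attain the minimum of min_i(a_i + i · x_0).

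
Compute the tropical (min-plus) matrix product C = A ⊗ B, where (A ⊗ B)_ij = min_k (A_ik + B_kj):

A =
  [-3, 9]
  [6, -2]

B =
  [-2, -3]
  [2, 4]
A ⊗ B =
  [-5, -6]
  [0, 2]

Apply the min-plus product entry-by-entry:
  C[0][0] = min over k of (A[0][0] + B[0][0] = -3 + -2 = -5, A[0][1] + B[1][0] = 9 + 2 = 11) = -5 (attained at k = 0)
  C[0][1] = min over k of (A[0][0] + B[0][1] = -3 + -3 = -6, A[0][1] + B[1][1] = 9 + 4 = 13) = -6 (attained at k = 0)
  C[1][0] = min over k of (A[1][0] + B[0][0] = 6 + -2 = 4, A[1][1] + B[1][0] = -2 + 2 = 0) = 0 (attained at k = 1)
  C[1][1] = min over k of (A[1][0] + B[0][1] = 6 + -3 = 3, A[1][1] + B[1][1] = -2 + 4 = 2) = 2 (attained at k = 1)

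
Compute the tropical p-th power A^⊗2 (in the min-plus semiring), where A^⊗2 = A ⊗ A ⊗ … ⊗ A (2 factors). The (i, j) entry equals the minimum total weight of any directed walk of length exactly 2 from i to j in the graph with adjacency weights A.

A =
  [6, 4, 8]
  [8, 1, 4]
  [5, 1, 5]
A^⊗2 =
  [12, 5, 8]
  [9, 2, 5]
  [9, 2, 5]

Each entry (A^⊗2)_ij equals the minimum over all length-2 walks i = v_0 → v_1 → … → v_2 = j of Σ_t A[v_t][v_{t+1}]. For example, for (i, j) = (0, 2) we minimise over 3 possible intermediate vertex sequences; the minimum is 8, attained along the walk 0 → 1 → 2.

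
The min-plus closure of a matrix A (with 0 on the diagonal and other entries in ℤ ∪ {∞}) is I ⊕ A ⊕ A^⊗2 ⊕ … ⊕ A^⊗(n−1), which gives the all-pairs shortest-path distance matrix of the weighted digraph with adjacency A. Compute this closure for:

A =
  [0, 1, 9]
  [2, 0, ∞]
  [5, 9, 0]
Closure =
  [0, 1, 9]
  [2, 0, 11]
  [5, 6, 0]

This is the Floyd-Warshall all-pairs shortest-path computation. For each intermediate vertex k = 0, 1, …, 2, update dist[i][j] ← min(dist[i][j], dist[i][k] + dist[k][j]). The final matrix gives, for each (i, j), the minimum total weight of any directed path from i to j (possibly empty when i = j).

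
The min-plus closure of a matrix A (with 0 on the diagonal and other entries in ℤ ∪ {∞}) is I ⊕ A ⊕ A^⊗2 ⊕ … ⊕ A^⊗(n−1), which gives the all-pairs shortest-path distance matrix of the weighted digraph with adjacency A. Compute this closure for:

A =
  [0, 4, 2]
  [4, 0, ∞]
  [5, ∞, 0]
Closure =
  [0, 4, 2]
  [4, 0, 6]
  [5, 9, 0]

This is the Floyd-Warshall all-pairs shortest-path computation. For each intermediate vertex k = 0, 1, …, 2, update dist[i][j] ← min(dist[i][j], dist[i][k] + dist[k][j]). The final matrix gives, for each (i, j), the minimum total weight of any directed path from i to j (possibly empty when i = j).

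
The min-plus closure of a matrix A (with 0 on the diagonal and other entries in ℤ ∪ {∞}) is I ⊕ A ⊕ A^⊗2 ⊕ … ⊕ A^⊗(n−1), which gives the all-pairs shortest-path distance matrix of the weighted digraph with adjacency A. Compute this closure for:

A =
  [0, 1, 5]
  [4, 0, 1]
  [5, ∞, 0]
Closure =
  [0, 1, 2]
  [4, 0, 1]
  [5, 6, 0]

This is the Floyd-Warshall all-pairs shortest-path computation. For each intermediate vertex k = 0, 1, …, 2, update dist[i][j] ← min(dist[i][j], dist[i][k] + dist[k][j]). The final matrix gives, for each (i, j), the minimum total weight of any directed path from i to j (possibly empty when i = j).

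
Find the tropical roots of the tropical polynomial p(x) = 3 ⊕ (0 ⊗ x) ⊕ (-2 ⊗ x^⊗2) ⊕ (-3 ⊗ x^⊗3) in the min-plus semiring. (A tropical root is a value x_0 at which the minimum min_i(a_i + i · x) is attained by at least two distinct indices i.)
Roots: {1, 2, 3}

Each tropical root is a break point of the lower envelope of the lines y = a_i + i · x (there are 4 lines, with slopes 0, 1, ..., 3). Only the lines that attain the minimum somewhere contribute to roots; other lines are dominated. Here the surviving (envelope) indices are i = 3, i = 2, i = 1, i = 0.
Intersections between consecutive envelope lines give the roots: for adjacent envelope indices i < j the intersection is x = (a_i − a_j) / (j − i). Reading off the sorted break points: {1, 2, 3}.
Verification: at each break x_0, at least two indices attain the minimum of min_i(a_i + i · x_0).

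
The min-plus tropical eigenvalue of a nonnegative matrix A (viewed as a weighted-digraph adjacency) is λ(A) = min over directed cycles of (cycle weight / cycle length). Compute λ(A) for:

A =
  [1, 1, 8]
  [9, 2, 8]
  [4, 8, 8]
λ(A) = 1

Enumerate directed cycles and compute their means (weight / length). Sample:
  cycle 0 → 0: weight = 1, length = 1, mean = 1/1 ≈ 1.000
  cycle 1 → 1: weight = 2, length = 1, mean = 2/1 ≈ 2.000
  cycle 2 → 2: weight = 8, length = 1, mean = 8/1 ≈ 8.000
  cycle 0 → 1 → 0: weight = 10, length = 2, mean = 10/2 ≈ 5.000
  cycle 0 → 2 → 0: weight = 12, length = 2, mean = 12/2 ≈ 6.000
  cycle 1 → 0 → 1: weight = 10, length = 2, mean = 10/2 ≈ 5.000
Minimum mean = 1.000, attained e.g. along the cycle 0 → 0 with weight 1 and length 1. So λ(A) = 1/1 = 1.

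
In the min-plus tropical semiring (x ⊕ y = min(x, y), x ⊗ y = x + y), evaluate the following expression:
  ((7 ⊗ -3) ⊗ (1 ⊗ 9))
((7 ⊗ -3) ⊗ (1 ⊗ 9)) = 14

Expand innermost to outermost. Recall ⊕ takes the minimum of its arguments and ⊗ takes their sum. Working out the expression ((7 ⊗ -3) ⊗ (1 ⊗ 9)) gives 14.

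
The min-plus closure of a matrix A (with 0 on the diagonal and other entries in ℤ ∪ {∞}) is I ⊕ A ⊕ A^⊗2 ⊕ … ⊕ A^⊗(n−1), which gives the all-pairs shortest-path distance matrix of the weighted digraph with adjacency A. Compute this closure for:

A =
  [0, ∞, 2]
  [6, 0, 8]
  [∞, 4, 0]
Closure =
  [0, 6, 2]
  [6, 0, 8]
  [10, 4, 0]

This is the Floyd-Warshall all-pairs shortest-path computation. For each intermediate vertex k = 0, 1, …, 2, update dist[i][j] ← min(dist[i][j], dist[i][k] + dist[k][j]). The final matrix gives, for each (i, j), the minimum total weight of any directed path from i to j (possibly empty when i = j).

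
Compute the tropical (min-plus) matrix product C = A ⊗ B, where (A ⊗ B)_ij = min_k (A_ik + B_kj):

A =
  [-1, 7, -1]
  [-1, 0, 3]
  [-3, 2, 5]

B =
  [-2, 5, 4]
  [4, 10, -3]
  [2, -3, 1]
A ⊗ B =
  [-3, -4, 0]
  [-3, 0, -3]
  [-5, 2, -1]

Apply the min-plus product entry-by-entry:
  C[0][0] = min over k of (A[0][0] + B[0][0] = -1 + -2 = -3, A[0][1] + B[1][0] = 7 + 4 = 11, A[0][2] + B[2][0] = -1 + 2 = 1) = -3 (attained at k = 0)
  C[0][1] = min over k of (A[0][0] + B[0][1] = -1 + 5 = 4, A[0][1] + B[1][1] = 7 + 10 = 17, A[0][2] + B[2][1] = -1 + -3 = -4) = -4 (attained at k = 2)
  C[0][2] = min over k of (A[0][0] + B[0][2] = -1 + 4 = 3, A[0][1] + B[1][2] = 7 + -3 = 4, A[0][2] + B[2][2] = -1 + 1 = 0) = 0 (attained at k = 2)
  C[1][0] = min over k of (A[1][0] + B[0][0] = -1 + -2 = -3, A[1][1] + B[1][0] = 0 + 4 = 4, A[1][2] + B[2][0] = 3 + 2 = 5) = -3 (attained at k = 0)
  C[1][1] = min over k of (A[1][0] + B[0][1] = -1 + 5 = 4, A[1][1] + B[1][1] = 0 + 10 = 10, A[1][2] + B[2][1] = 3 + -3 = 0) = 0 (attained at k = 2)
  C[1][2] = min over k of (A[1][0] + B[0][2] = -1 + 4 = 3, A[1][1] + B[1][2] = 0 + -3 = -3, A[1][2] + B[2][2] = 3 + 1 = 4) = -3 (attained at k = 1)
  C[2][0] = min over k of (A[2][0] + B[0][0] = -3 + -2 = -5, A[2][1] + B[1][0] = 2 + 4 = 6, A[2][2] + B[2][0] = 5 + 2 = 7) = -5 (attained at k = 0)
  C[2][1] = min over k of (A[2][0] + B[0][1] = -3 + 5 = 2, A[2][1] + B[1][1] = 2 + 10 = 12, A[2][2] + B[2][1] = 5 + -3 = 2) = 2 (attained at k = 0)
  C[2][2] = min over k of (A[2][0] + B[0][2] = -3 + 4 = 1, A[2][1] + B[1][2] = 2 + -3 = -1, A[2][2] + B[2][2] = 5 + 1 = 6) = -1 (attained at k = 1)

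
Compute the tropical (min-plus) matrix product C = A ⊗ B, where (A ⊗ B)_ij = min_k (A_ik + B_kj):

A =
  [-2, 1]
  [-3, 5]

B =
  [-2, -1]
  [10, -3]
A ⊗ B =
  [-4, -3]
  [-5, -4]

Apply the min-plus product entry-by-entry:
  C[0][0] = min over k of (A[0][0] + B[0][0] = -2 + -2 = -4, A[0][1] + B[1][0] = 1 + 10 = 11) = -4 (attained at k = 0)
  C[0][1] = min over k of (A[0][0] + B[0][1] = -2 + -1 = -3, A[0][1] + B[1][1] = 1 + -3 = -2) = -3 (attained at k = 0)
  C[1][0] = min over k of (A[1][0] + B[0][0] = -3 + -2 = -5, A[1][1] + B[1][0] = 5 + 10 = 15) = -5 (attained at k = 0)
  C[1][1] = min over k of (A[1][0] + B[0][1] = -3 + -1 = -4, A[1][1] + B[1][1] = 5 + -3 = 2) = -4 (attained at k = 0)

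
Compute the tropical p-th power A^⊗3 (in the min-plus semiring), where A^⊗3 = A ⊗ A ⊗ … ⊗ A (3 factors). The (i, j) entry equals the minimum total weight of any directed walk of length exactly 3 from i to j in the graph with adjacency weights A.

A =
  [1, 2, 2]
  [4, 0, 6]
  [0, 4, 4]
A^⊗3 =
  [3, 2, 4]
  [4, 0, 6]
  [2, 2, 3]

Each entry (A^⊗3)_ij equals the minimum over all length-3 walks i = v_0 → v_1 → … → v_3 = j of Σ_t A[v_t][v_{t+1}]. For example, for (i, j) = (0, 2) we minimise over 9 possible intermediate vertex sequences; the minimum is 4, attained along the walk 0 → 0 → 0 → 2.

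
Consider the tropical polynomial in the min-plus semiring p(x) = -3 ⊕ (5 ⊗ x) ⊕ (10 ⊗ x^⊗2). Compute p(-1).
p(-1) = -3

A tropical monomial a ⊗ x^⊗i evaluates to a + i · x. Evaluating each term at x = -1:
  Term 0 contributes -3 + 0 · -1 = -3
  Term 1 contributes 5 + 1 · -1 = 4
  Term 2 contributes 10 + 2 · -1 = 8
p(-1) = ⊕ of these = min[-3, 4, 8] = -3.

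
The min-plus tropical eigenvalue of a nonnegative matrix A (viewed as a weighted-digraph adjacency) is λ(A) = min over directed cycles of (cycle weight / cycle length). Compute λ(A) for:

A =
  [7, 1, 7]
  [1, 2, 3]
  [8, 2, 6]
λ(A) = 1

Enumerate directed cycles and compute their means (weight / length). Sample:
  cycle 0 → 0: weight = 7, length = 1, mean = 7/1 ≈ 7.000
  cycle 1 → 1: weight = 2, length = 1, mean = 2/1 ≈ 2.000
  cycle 2 → 2: weight = 6, length = 1, mean = 6/1 ≈ 6.000
  cycle 0 → 1 → 0: weight = 2, length = 2, mean = 2/2 ≈ 1.000
  cycle 0 → 2 → 0: weight = 15, length = 2, mean = 15/2 ≈ 7.500
  cycle 1 → 0 → 1: weight = 2, length = 2, mean = 2/2 ≈ 1.000
Minimum mean = 1.000, attained e.g. along the cycle 0 → 1 → 0 with weight 2 and length 2. So λ(A) = 2/2 = 1.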